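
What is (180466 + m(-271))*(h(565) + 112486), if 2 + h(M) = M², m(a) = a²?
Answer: 109613937063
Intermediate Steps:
h(M) = -2 + M²
(180466 + m(-271))*(h(565) + 112486) = (180466 + (-271)²)*((-2 + 565²) + 112486) = (180466 + 73441)*((-2 + 319225) + 112486) = 253907*(319223 + 112486) = 253907*431709 = 109613937063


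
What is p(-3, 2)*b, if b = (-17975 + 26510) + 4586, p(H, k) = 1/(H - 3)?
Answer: -13121/6 ≈ -2186.8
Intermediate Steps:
p(H, k) = 1/(-3 + H)
b = 13121 (b = 8535 + 4586 = 13121)
p(-3, 2)*b = 13121/(-3 - 3) = 13121/(-6) = -⅙*13121 = -13121/6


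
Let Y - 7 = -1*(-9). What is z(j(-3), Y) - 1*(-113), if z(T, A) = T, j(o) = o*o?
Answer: 122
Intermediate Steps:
j(o) = o**2
Y = 16 (Y = 7 - 1*(-9) = 7 + 9 = 16)
z(j(-3), Y) - 1*(-113) = (-3)**2 - 1*(-113) = 9 + 113 = 122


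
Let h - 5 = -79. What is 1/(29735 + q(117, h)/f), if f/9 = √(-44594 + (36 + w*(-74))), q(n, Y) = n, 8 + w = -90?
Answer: 1109293910/32984854414019 + 13*I*√37306/32984854414019 ≈ 3.363e-5 + 7.6123e-11*I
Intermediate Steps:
w = -98 (w = -8 - 90 = -98)
h = -74 (h = 5 - 79 = -74)
f = 9*I*√37306 (f = 9*√(-44594 + (36 - 98*(-74))) = 9*√(-44594 + (36 + 7252)) = 9*√(-44594 + 7288) = 9*√(-37306) = 9*(I*√37306) = 9*I*√37306 ≈ 1738.3*I)
1/(29735 + q(117, h)/f) = 1/(29735 + 117/((9*I*√37306))) = 1/(29735 + 117*(-I*√37306/335754)) = 1/(29735 - 13*I*√37306/37306)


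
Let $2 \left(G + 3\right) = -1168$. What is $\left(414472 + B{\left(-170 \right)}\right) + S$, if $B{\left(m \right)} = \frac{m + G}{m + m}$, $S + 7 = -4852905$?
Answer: $- \frac{1509068843}{340} \approx -4.4384 \cdot 10^{6}$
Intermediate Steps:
$S = -4852912$ ($S = -7 - 4852905 = -4852912$)
$G = -587$ ($G = -3 + \frac{1}{2} \left(-1168\right) = -3 - 584 = -587$)
$B{\left(m \right)} = \frac{-587 + m}{2 m}$ ($B{\left(m \right)} = \frac{m - 587}{m + m} = \frac{-587 + m}{2 m}$)
$\left(414472 + B{\left(-170 \right)}\right) + S = \left(414472 + \frac{-587 - 170}{2 \left(-170\right)}\right) - 4852912 = \left(414472 + \frac{1}{2} \left(- \frac{1}{170}\right) \left(-757\right)\right) - 4852912 = \left(414472 + \frac{757}{340}\right) - 4852912 = \frac{140921237}{340} - 4852912 = - \frac{1509068843}{340}$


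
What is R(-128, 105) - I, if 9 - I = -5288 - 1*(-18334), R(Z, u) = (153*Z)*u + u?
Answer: -2043178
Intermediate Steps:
R(Z, u) = u + 153*Z*u (R(Z, u) = 153*Z*u + u = u + 153*Z*u)
I = -13037 (I = 9 - (-5288 - 1*(-18334)) = 9 - (-5288 + 18334) = 9 - 1*13046 = 9 - 13046 = -13037)
R(-128, 105) - I = 105*(1 + 153*(-128)) - 1*(-13037) = 105*(1 - 19584) + 13037 = 105*(-19583) + 13037 = -2056215 + 13037 = -2043178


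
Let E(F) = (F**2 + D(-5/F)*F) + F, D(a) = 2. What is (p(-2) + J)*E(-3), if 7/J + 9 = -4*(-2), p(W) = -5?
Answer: 0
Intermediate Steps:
J = -7 (J = 7/(-9 - 4*(-2)) = 7/(-9 + 8) = 7/(-1) = 7*(-1) = -7)
E(F) = F**2 + 3*F (E(F) = (F**2 + 2*F) + F = F**2 + 3*F)
(p(-2) + J)*E(-3) = (-5 - 7)*(-3*(3 - 3)) = -(-36)*0 = -12*0 = 0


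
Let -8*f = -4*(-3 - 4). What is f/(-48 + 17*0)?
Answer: 7/96 ≈ 0.072917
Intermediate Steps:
f = -7/2 (f = -(-1)*(-3 - 4)/2 = -(-1)*(-7)/2 = -⅛*28 = -7/2 ≈ -3.5000)
f/(-48 + 17*0) = -7/2/(-48 + 17*0) = -7/2/(-48 + 0) = -7/2/(-48) = -1/48*(-7/2) = 7/96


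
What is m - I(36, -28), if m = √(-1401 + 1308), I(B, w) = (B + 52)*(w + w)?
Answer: 4928 + I*√93 ≈ 4928.0 + 9.6436*I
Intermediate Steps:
I(B, w) = 2*w*(52 + B) (I(B, w) = (52 + B)*(2*w) = 2*w*(52 + B))
m = I*√93 (m = √(-93) = I*√93 ≈ 9.6436*I)
m - I(36, -28) = I*√93 - 2*(-28)*(52 + 36) = I*√93 - 2*(-28)*88 = I*√93 - 1*(-4928) = I*√93 + 4928 = 4928 + I*√93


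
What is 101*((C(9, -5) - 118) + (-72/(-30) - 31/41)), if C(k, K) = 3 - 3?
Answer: -2409153/205 ≈ -11752.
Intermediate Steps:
C(k, K) = 0
101*((C(9, -5) - 118) + (-72/(-30) - 31/41)) = 101*((0 - 118) + (-72/(-30) - 31/41)) = 101*(-118 + (-72*(-1/30) - 31*1/41)) = 101*(-118 + (12/5 - 31/41)) = 101*(-118 + 337/205) = 101*(-23853/205) = -2409153/205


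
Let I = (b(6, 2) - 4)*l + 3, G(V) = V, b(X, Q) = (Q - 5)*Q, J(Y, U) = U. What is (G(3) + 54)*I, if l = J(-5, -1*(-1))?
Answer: -399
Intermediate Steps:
b(X, Q) = Q*(-5 + Q) (b(X, Q) = (-5 + Q)*Q = Q*(-5 + Q))
l = 1 (l = -1*(-1) = 1)
I = -7 (I = (2*(-5 + 2) - 4)*1 + 3 = (2*(-3) - 4)*1 + 3 = (-6 - 4)*1 + 3 = -10*1 + 3 = -10 + 3 = -7)
(G(3) + 54)*I = (3 + 54)*(-7) = 57*(-7) = -399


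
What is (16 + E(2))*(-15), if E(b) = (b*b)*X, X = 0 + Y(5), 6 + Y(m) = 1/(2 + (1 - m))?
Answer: 150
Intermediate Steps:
Y(m) = -6 + 1/(3 - m) (Y(m) = -6 + 1/(2 + (1 - m)) = -6 + 1/(3 - m))
X = -13/2 (X = 0 + (17 - 6*5)/(-3 + 5) = 0 + (17 - 30)/2 = 0 + (1/2)*(-13) = 0 - 13/2 = -13/2 ≈ -6.5000)
E(b) = -13*b**2/2 (E(b) = (b*b)*(-13/2) = b**2*(-13/2) = -13*b**2/2)
(16 + E(2))*(-15) = (16 - 13/2*2**2)*(-15) = (16 - 13/2*4)*(-15) = (16 - 26)*(-15) = -10*(-15) = 150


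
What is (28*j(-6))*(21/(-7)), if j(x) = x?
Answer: 504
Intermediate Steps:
(28*j(-6))*(21/(-7)) = (28*(-6))*(21/(-7)) = -3528*(-1)/7 = -168*(-3) = 504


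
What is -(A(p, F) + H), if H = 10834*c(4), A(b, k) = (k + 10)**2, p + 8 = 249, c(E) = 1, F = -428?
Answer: -185558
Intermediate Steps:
p = 241 (p = -8 + 249 = 241)
A(b, k) = (10 + k)**2
H = 10834 (H = 10834*1 = 10834)
-(A(p, F) + H) = -((10 - 428)**2 + 10834) = -((-418)**2 + 10834) = -(174724 + 10834) = -1*185558 = -185558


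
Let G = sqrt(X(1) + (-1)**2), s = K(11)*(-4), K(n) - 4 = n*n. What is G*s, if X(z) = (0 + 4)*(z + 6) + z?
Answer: -500*sqrt(30) ≈ -2738.6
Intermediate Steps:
X(z) = 24 + 5*z (X(z) = 4*(6 + z) + z = (24 + 4*z) + z = 24 + 5*z)
K(n) = 4 + n**2 (K(n) = 4 + n*n = 4 + n**2)
s = -500 (s = (4 + 11**2)*(-4) = (4 + 121)*(-4) = 125*(-4) = -500)
G = sqrt(30) (G = sqrt((24 + 5*1) + (-1)**2) = sqrt((24 + 5) + 1) = sqrt(29 + 1) = sqrt(30) ≈ 5.4772)
G*s = sqrt(30)*(-500) = -500*sqrt(30)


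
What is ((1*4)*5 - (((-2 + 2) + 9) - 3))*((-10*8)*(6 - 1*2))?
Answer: -4480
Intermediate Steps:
((1*4)*5 - (((-2 + 2) + 9) - 3))*((-10*8)*(6 - 1*2)) = (4*5 - ((0 + 9) - 3))*(-80*(6 - 2)) = (20 - (9 - 3))*(-80*4) = (20 - 1*6)*(-320) = (20 - 6)*(-320) = 14*(-320) = -4480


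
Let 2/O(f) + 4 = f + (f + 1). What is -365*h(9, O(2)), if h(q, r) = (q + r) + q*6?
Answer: -23725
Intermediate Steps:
O(f) = 2/(-3 + 2*f) (O(f) = 2/(-4 + (f + (f + 1))) = 2/(-4 + (f + (1 + f))) = 2/(-4 + (1 + 2*f)) = 2/(-3 + 2*f))
h(q, r) = r + 7*q (h(q, r) = (q + r) + 6*q = r + 7*q)
-365*h(9, O(2)) = -365*(2/(-3 + 2*2) + 7*9) = -365*(2/(-3 + 4) + 63) = -365*(2/1 + 63) = -365*(2*1 + 63) = -365*(2 + 63) = -365*65 = -23725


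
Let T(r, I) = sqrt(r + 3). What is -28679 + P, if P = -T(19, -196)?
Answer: -28679 - sqrt(22) ≈ -28684.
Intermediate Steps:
T(r, I) = sqrt(3 + r)
P = -sqrt(22) (P = -sqrt(3 + 19) = -sqrt(22) ≈ -4.6904)
-28679 + P = -28679 - sqrt(22)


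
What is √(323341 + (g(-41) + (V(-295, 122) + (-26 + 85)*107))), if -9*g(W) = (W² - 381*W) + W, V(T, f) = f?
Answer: √2950723/3 ≈ 572.59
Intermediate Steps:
g(W) = -W²/9 + 380*W/9 (g(W) = -((W² - 381*W) + W)/9 = -(W² - 380*W)/9 = -W²/9 + 380*W/9)
√(323341 + (g(-41) + (V(-295, 122) + (-26 + 85)*107))) = √(323341 + ((⅑)*(-41)*(380 - 1*(-41)) + (122 + (-26 + 85)*107))) = √(323341 + ((⅑)*(-41)*(380 + 41) + (122 + 59*107))) = √(323341 + ((⅑)*(-41)*421 + (122 + 6313))) = √(323341 + (-17261/9 + 6435)) = √(323341 + 40654/9) = √(2950723/9) = √2950723/3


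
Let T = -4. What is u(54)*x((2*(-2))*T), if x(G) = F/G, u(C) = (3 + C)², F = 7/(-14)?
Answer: -3249/32 ≈ -101.53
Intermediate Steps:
F = -½ (F = 7*(-1/14) = -½ ≈ -0.50000)
x(G) = -1/(2*G)
u(54)*x((2*(-2))*T) = (3 + 54)²*(-1/(2*((2*(-2))*(-4)))) = 57²*(-1/(2*((-4*(-4))))) = 3249*(-½/16) = 3249*(-½*1/16) = 3249*(-1/32) = -3249/32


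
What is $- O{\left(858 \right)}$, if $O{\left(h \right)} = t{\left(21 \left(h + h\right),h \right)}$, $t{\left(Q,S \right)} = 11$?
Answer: $-11$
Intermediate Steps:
$O{\left(h \right)} = 11$
$- O{\left(858 \right)} = \left(-1\right) 11 = -11$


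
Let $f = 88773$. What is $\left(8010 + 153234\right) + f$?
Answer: $250017$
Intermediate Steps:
$\left(8010 + 153234\right) + f = \left(8010 + 153234\right) + 88773 = 161244 + 88773 = 250017$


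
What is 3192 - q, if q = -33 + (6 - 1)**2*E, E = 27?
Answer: 2550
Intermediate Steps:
q = 642 (q = -33 + (6 - 1)**2*27 = -33 + 5**2*27 = -33 + 25*27 = -33 + 675 = 642)
3192 - q = 3192 - 1*642 = 3192 - 642 = 2550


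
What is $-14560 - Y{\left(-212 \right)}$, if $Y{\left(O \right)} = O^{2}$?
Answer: $-59504$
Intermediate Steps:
$-14560 - Y{\left(-212 \right)} = -14560 - \left(-212\right)^{2} = -14560 - 44944 = -59504$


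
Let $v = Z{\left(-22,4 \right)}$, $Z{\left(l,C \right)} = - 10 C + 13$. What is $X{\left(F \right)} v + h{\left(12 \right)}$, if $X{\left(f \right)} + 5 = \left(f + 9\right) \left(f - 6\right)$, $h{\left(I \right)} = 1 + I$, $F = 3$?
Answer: $1120$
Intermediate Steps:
$X{\left(f \right)} = -5 + \left(-6 + f\right) \left(9 + f\right)$ ($X{\left(f \right)} = -5 + \left(f + 9\right) \left(f - 6\right) = -5 + \left(9 + f\right) \left(-6 + f\right) = -5 + \left(-6 + f\right) \left(9 + f\right)$)
$Z{\left(l,C \right)} = 13 - 10 C$
$v = -27$ ($v = 13 - 40 = -27$)
$X{\left(F \right)} v + h{\left(12 \right)} = \left(-59 + 3^{2} + 3 \cdot 3\right) \left(-27\right) + \left(1 + 12\right) = \left(-59 + 9 + 9\right) \left(-27\right) + 13 = \left(-41\right) \left(-27\right) + 13 = 1107 + 13 = 1120$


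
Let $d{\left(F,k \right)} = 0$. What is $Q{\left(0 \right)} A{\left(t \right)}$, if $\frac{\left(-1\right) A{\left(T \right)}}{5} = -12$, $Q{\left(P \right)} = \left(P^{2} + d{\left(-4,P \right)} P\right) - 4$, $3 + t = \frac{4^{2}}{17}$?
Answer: $-240$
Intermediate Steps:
$t = - \frac{35}{17}$ ($t = -3 + \frac{4^{2}}{17} = -3 + 16 \cdot \frac{1}{17} = -3 + \frac{16}{17} = - \frac{35}{17} \approx -2.0588$)
$Q{\left(P \right)} = -4 + P^{2}$ ($Q{\left(P \right)} = \left(P^{2} + 0 P\right) - 4 = \left(P^{2} + 0\right) - 4 = P^{2} - 4 = -4 + P^{2}$)
$A{\left(T \right)} = 60$ ($A{\left(T \right)} = \left(-5\right) \left(-12\right) = 60$)
$Q{\left(0 \right)} A{\left(t \right)} = \left(-4 + 0^{2}\right) 60 = \left(-4 + 0\right) 60 = \left(-4\right) 60 = -240$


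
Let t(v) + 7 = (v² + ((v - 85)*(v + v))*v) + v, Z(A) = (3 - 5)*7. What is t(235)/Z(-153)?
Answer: -16622953/14 ≈ -1.1874e+6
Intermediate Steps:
Z(A) = -14 (Z(A) = -2*7 = -14)
t(v) = -7 + v + v² + 2*v²*(-85 + v) (t(v) = -7 + ((v² + ((v - 85)*(v + v))*v) + v) = -7 + ((v² + ((-85 + v)*(2*v))*v) + v) = -7 + ((v² + (2*v*(-85 + v))*v) + v) = -7 + ((v² + 2*v²*(-85 + v)) + v) = -7 + (v + v² + 2*v²*(-85 + v)) = -7 + v + v² + 2*v²*(-85 + v))
t(235)/Z(-153) = (-7 + 235 - 169*235² + 2*235³)/(-14) = (-7 + 235 - 169*55225 + 2*12977875)*(-1/14) = (-7 + 235 - 9333025 + 25955750)*(-1/14) = 16622953*(-1/14) = -16622953/14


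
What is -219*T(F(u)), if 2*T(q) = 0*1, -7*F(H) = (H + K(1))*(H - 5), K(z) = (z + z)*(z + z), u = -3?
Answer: 0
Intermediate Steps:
K(z) = 4*z² (K(z) = (2*z)*(2*z) = 4*z²)
F(H) = -(-5 + H)*(4 + H)/7 (F(H) = -(H + 4*1²)*(H - 5)/7 = -(H + 4*1)*(-5 + H)/7 = -(H + 4)*(-5 + H)/7 = -(4 + H)*(-5 + H)/7 = -(-5 + H)*(4 + H)/7)
T(q) = 0 (T(q) = (0*1)/2 = (½)*0 = 0)
-219*T(F(u)) = -219*0 = 0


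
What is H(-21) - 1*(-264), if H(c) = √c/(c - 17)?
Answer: 264 - I*√21/38 ≈ 264.0 - 0.12059*I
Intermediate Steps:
H(c) = √c/(-17 + c)
H(-21) - 1*(-264) = √(-21)/(-17 - 21) - 1*(-264) = (I*√21)/(-38) + 264 = (I*√21)*(-1/38) + 264 = -I*√21/38 + 264 = 264 - I*√21/38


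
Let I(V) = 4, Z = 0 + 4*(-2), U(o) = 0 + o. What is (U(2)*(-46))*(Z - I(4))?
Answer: 1104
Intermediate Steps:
U(o) = o
Z = -8 (Z = 0 - 8 = -8)
(U(2)*(-46))*(Z - I(4)) = (2*(-46))*(-8 - 1*4) = -92*(-8 - 4) = -92*(-12) = 1104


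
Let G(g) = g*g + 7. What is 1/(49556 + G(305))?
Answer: 1/142588 ≈ 7.0132e-6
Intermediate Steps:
G(g) = 7 + g² (G(g) = g² + 7 = 7 + g²)
1/(49556 + G(305)) = 1/(49556 + (7 + 305²)) = 1/(49556 + (7 + 93025)) = 1/(49556 + 93032) = 1/142588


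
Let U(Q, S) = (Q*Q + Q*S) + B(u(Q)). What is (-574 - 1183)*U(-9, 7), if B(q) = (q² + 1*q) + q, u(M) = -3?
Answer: -36897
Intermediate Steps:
B(q) = q² + 2*q (B(q) = (q² + q) + q = (q + q²) + q = q² + 2*q)
U(Q, S) = 3 + Q² + Q*S (U(Q, S) = (Q*Q + Q*S) - 3*(2 - 3) = (Q² + Q*S) - 3*(-1) = (Q² + Q*S) + 3 = 3 + Q² + Q*S)
(-574 - 1183)*U(-9, 7) = (-574 - 1183)*(3 + (-9)² - 9*7) = -1757*(3 + 81 - 63) = -1757*21 = -36897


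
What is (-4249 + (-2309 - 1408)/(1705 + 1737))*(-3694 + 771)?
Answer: 42759909325/3442 ≈ 1.2423e+7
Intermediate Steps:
(-4249 + (-2309 - 1408)/(1705 + 1737))*(-3694 + 771) = (-4249 - 3717/3442)*(-2923) = -14628775/3442*(-2923) = 42759909325/3442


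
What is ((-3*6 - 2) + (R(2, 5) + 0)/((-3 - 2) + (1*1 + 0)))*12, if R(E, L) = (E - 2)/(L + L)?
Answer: -240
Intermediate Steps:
R(E, L) = (-2 + E)/(2*L) (R(E, L) = (-2 + E)/((2*L)) = (-2 + E)*(1/(2*L)) = (-2 + E)/(2*L))
((-3*6 - 2) + (R(2, 5) + 0)/((-3 - 2) + (1*1 + 0)))*12 = ((-3*6 - 2) + ((1/2)*(-2 + 2)/5 + 0)/((-3 - 2) + (1*1 + 0)))*12 = ((-18 - 2) + ((1/2)*(1/5)*0 + 0)/(-5 + (1 + 0)))*12 = (-20 + (0 + 0)/(-5 + 1))*12 = (-20 + 0/(-4))*12 = (-20 + 0*(-1/4))*12 = (-20 + 0)*12 = -20*12 = -240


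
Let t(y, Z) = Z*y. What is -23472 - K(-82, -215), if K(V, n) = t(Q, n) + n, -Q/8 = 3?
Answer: -28417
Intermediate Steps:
Q = -24 (Q = -8*3 = -24)
K(V, n) = -23*n (K(V, n) = n*(-24) + n = -24*n + n = -23*n)
-23472 - K(-82, -215) = -23472 - (-23)*(-215) = -23472 - 1*4945 = -23472 - 4945 = -28417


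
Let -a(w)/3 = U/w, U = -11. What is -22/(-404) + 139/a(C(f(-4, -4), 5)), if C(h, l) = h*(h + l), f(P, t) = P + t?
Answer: 224745/2222 ≈ 101.15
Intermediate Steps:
a(w) = 33/w (a(w) = -(-33)/w = 33/w)
-22/(-404) + 139/a(C(f(-4, -4), 5)) = -22/(-404) + 139/((33/(((-4 - 4)*((-4 - 4) + 5))))) = -22*(-1/404) + 139/((33/((-8*(-8 + 5))))) = 11/202 + 139/((33/((-8*(-3))))) = 11/202 + 139/((33/24)) = 11/202 + 139/((33*(1/24))) = 11/202 + 139/(11/8) = 11/202 + 139*(8/11) = 11/202 + 1112/11 = 224745/2222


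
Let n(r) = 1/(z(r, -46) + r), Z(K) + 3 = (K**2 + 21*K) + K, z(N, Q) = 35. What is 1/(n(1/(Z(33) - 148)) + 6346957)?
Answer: 58241/369653124301 ≈ 1.5756e-7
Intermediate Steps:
Z(K) = -3 + K**2 + 22*K (Z(K) = -3 + ((K**2 + 21*K) + K) = -3 + (K**2 + 22*K) = -3 + K**2 + 22*K)
n(r) = 1/(35 + r)
1/(n(1/(Z(33) - 148)) + 6346957) = 1/(1/(35 + 1/((-3 + 33**2 + 22*33) - 148)) + 6346957) = 1/(1/(35 + 1/((-3 + 1089 + 726) - 148)) + 6346957) = 1/(1/(35 + 1/(1812 - 148)) + 6346957) = 1/(1/(35 + 1/1664) + 6346957) = 1/(1/(58241/1664) + 6346957) = 1/(1664/58241 + 6346957) = 1/(369653124301/58241) = 58241/369653124301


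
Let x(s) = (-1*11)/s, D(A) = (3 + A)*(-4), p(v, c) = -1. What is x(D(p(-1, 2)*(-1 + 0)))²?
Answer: 121/256 ≈ 0.47266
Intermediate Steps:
D(A) = -12 - 4*A
x(s) = -11/s
x(D(p(-1, 2)*(-1 + 0)))² = (-11/(-12 - (-4)*(-1 + 0)))² = (-11/(-12 - (-4)*(-1)))² = (-11/(-12 - 4*1))² = (-11/(-12 - 4))² = (-11/(-16))² = (-11*(-1/16))² = (11/16)² = 121/256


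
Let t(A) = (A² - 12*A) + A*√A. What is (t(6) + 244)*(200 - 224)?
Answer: -4992 - 144*√6 ≈ -5344.7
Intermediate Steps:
t(A) = A² + A^(3/2) - 12*A (t(A) = (A² - 12*A) + A^(3/2) = A² + A^(3/2) - 12*A)
(t(6) + 244)*(200 - 224) = ((6² + 6^(3/2) - 12*6) + 244)*(200 - 224) = ((36 + 6*√6 - 72) + 244)*(-24) = ((-36 + 6*√6) + 244)*(-24) = (208 + 6*√6)*(-24) = -4992 - 144*√6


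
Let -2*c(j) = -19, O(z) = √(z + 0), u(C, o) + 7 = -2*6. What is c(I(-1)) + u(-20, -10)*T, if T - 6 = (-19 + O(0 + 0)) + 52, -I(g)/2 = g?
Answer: -1463/2 ≈ -731.50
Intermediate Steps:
I(g) = -2*g
u(C, o) = -19 (u(C, o) = -7 - 2*6 = -7 - 12 = -19)
O(z) = √z
c(j) = 19/2 (c(j) = -½*(-19) = 19/2)
T = 39 (T = 6 + ((-19 + √(0 + 0)) + 52) = 6 + ((-19 + √0) + 52) = 6 + ((-19 + 0) + 52) = 6 + (-19 + 52) = 6 + 33 = 39)
c(I(-1)) + u(-20, -10)*T = 19/2 - 19*39 = 19/2 - 741 = -1463/2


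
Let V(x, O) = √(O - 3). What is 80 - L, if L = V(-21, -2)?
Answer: 80 - I*√5 ≈ 80.0 - 2.2361*I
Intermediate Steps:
V(x, O) = √(-3 + O)
L = I*√5 (L = √(-3 - 2) = √(-5) = I*√5 ≈ 2.2361*I)
80 - L = 80 - I*√5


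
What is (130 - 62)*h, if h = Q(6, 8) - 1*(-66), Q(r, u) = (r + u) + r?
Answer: 5848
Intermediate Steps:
Q(r, u) = u + 2*r
h = 86 (h = (8 + 2*6) - 1*(-66) = (8 + 12) + 66 = 20 + 66 = 86)
(130 - 62)*h = (130 - 62)*86 = 68*86 = 5848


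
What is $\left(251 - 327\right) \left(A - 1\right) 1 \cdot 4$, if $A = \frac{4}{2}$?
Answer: $-304$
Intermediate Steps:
$A = 2$ ($A = 4 \cdot \frac{1}{2} = 2$)
$\left(251 - 327\right) \left(A - 1\right) 1 \cdot 4 = \left(251 - 327\right) \left(2 - 1\right) 1 \cdot 4 = - 76 \cdot 1 \cdot 4 = \left(-76\right) 4 = -304$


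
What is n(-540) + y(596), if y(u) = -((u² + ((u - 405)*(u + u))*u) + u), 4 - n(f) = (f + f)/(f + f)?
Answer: -136048321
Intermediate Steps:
n(f) = 3 (n(f) = 4 - (f + f)/(f + f) = 4 - 2*f/(2*f) = 4 - 2*f*1/(2*f) = 4 - 1*1 = 4 - 1 = 3)
y(u) = -u - u² - 2*u²*(-405 + u) (y(u) = -((u² + ((-405 + u)*(2*u))*u) + u) = -((u² + (2*u*(-405 + u))*u) + u) = -((u² + 2*u²*(-405 + u)) + u) = -(u + u² + 2*u²*(-405 + u)) = -u - u² - 2*u²*(-405 + u))
n(-540) + y(596) = 3 + 596*(-1 - 2*596² + 809*596) = 3 + 596*(-1 - 2*355216 + 482164) = 3 + 596*(-1 - 710432 + 482164) = 3 + 596*(-228269) = 3 - 136048324 = -136048321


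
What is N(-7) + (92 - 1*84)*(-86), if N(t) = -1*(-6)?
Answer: -682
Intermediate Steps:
N(t) = 6
N(-7) + (92 - 1*84)*(-86) = 6 + (92 - 1*84)*(-86) = 6 + (92 - 84)*(-86) = 6 + 8*(-86) = 6 - 688 = -682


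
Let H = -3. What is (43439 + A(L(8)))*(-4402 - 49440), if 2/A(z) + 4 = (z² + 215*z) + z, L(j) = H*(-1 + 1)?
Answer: -2338815717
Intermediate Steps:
L(j) = 0 (L(j) = -3*(-1 + 1) = -3*0 = 0)
A(z) = 2/(-4 + z² + 216*z) (A(z) = 2/(-4 + ((z² + 215*z) + z)) = 2/(-4 + (z² + 216*z)) = 2/(-4 + z² + 216*z))
(43439 + A(L(8)))*(-4402 - 49440) = (43439 + 2/(-4 + 0² + 216*0))*(-4402 - 49440) = (43439 + 2/(-4 + 0 + 0))*(-53842) = (43439 + 2/(-4))*(-53842) = (43439 + 2*(-¼))*(-53842) = (43439 - ½)*(-53842) = (86877/2)*(-53842) = -2338815717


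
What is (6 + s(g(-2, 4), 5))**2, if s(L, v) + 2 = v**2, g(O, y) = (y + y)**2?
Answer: 841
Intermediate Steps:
g(O, y) = 4*y**2 (g(O, y) = (2*y)**2 = 4*y**2)
s(L, v) = -2 + v**2
(6 + s(g(-2, 4), 5))**2 = (6 + (-2 + 5**2))**2 = (6 + (-2 + 25))**2 = (6 + 23)**2 = 29**2 = 841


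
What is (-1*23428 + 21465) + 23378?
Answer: 21415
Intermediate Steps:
(-1*23428 + 21465) + 23378 = (-23428 + 21465) + 23378 = -1963 + 23378 = 21415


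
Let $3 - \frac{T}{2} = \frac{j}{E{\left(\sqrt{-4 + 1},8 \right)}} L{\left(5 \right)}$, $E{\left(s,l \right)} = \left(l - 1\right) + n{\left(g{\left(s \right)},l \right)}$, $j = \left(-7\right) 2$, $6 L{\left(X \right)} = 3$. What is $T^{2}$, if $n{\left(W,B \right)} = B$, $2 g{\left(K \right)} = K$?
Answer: $\frac{10816}{225} \approx 48.071$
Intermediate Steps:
$g{\left(K \right)} = \frac{K}{2}$
$L{\left(X \right)} = \frac{1}{2}$ ($L{\left(X \right)} = \frac{1}{6} \cdot 3 = \frac{1}{2}$)
$j = -14$
$E{\left(s,l \right)} = -1 + 2 l$ ($E{\left(s,l \right)} = \left(l - 1\right) + l = \left(-1 + l\right) + l = -1 + 2 l$)
$T = \frac{104}{15}$ ($T = 6 - 2 - \frac{14}{-1 + 2 \cdot 8} \cdot \frac{1}{2} = 6 - 2 - \frac{14}{-1 + 16} \cdot \frac{1}{2} = 6 - 2 - \frac{14}{15} \cdot \frac{1}{2} = 6 - 2 \left(-14\right) \frac{1}{15} \cdot \frac{1}{2} = 6 - 2 \left(\left(- \frac{14}{15}\right) \frac{1}{2}\right) = 6 - - \frac{14}{15} = 6 + \frac{14}{15} = \frac{104}{15} \approx 6.9333$)
$T^{2} = \left(\frac{104}{15}\right)^{2} = \frac{10816}{225}$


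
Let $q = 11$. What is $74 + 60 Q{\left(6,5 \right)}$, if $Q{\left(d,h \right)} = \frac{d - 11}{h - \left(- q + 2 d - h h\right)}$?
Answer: $\frac{1846}{29} \approx 63.655$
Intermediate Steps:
$Q{\left(d,h \right)} = \frac{-11 + d}{11 + h + h^{2} - 2 d}$ ($Q{\left(d,h \right)} = \frac{d - 11}{h - \left(-11 + 2 d - h h\right)} = \frac{-11 + d}{h - \left(-11 - h^{2} + 2 d\right)} = \frac{-11 + d}{h + \left(11 + h^{2} - 2 d\right)} = \frac{-11 + d}{11 + h + h^{2} - 2 d}$)
$74 + 60 Q{\left(6,5 \right)} = 74 + 60 \frac{-11 + 6}{11 + 5 + 5^{2} - 12} = 74 + 60 \frac{1}{11 + 5 + 25 - 12} \left(-5\right) = 74 + 60 \cdot \frac{1}{29} \left(-5\right) = 74 + 60 \left(- \frac{5}{29}\right) = 74 - \frac{300}{29} = \frac{1846}{29}$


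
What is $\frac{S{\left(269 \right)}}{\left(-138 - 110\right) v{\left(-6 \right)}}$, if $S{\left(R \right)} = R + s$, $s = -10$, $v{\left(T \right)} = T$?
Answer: $\frac{259}{1488} \approx 0.17406$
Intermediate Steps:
$S{\left(R \right)} = -10 + R$ ($S{\left(R \right)} = R - 10 = -10 + R$)
$\frac{S{\left(269 \right)}}{\left(-138 - 110\right) v{\left(-6 \right)}} = \frac{-10 + 269}{\left(-138 - 110\right) \left(-6\right)} = \frac{259}{\left(-138 - 110\right) \left(-6\right)} = \frac{259}{\left(-248\right) \left(-6\right)} = \frac{259}{1488}$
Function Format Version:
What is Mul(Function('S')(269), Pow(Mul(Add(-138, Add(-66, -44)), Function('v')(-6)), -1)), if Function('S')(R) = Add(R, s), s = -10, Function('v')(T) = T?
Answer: Rational(259, 1488) ≈ 0.17406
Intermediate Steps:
Function('S')(R) = Add(-10, R) (Function('S')(R) = Add(R, -10) = Add(-10, R))
Mul(Function('S')(269), Pow(Mul(Add(-138, Add(-66, -44)), Function('v')(-6)), -1)) = Mul(Add(-10, 269), Pow(Mul(Add(-138, Add(-66, -44)), -6), -1)) = Mul(259, Pow(Mul(Add(-138, -110), -6), -1)) = Mul(259, Pow(Mul(-248, -6), -1)) = Mul(259, Pow(1488, -1)) = Mul(259, Rational(1, 1488)) = Rational(259, 1488)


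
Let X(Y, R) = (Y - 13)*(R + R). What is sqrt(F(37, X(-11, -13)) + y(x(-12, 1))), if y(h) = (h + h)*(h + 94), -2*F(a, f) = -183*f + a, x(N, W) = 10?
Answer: sqrt(236630)/2 ≈ 243.22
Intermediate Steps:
X(Y, R) = 2*R*(-13 + Y) (X(Y, R) = (-13 + Y)*(2*R) = 2*R*(-13 + Y))
F(a, f) = -a/2 + 183*f/2 (F(a, f) = -(-183*f + a)/2 = -(a - 183*f)/2 = -a/2 + 183*f/2)
y(h) = 2*h*(94 + h) (y(h) = (2*h)*(94 + h) = 2*h*(94 + h))
sqrt(F(37, X(-11, -13)) + y(x(-12, 1))) = sqrt((-1/2*37 + 183*(2*(-13)*(-13 - 11))/2) + 2*10*(94 + 10)) = sqrt((-37/2 + 183*(2*(-13)*(-24))/2) + 2*10*104) = sqrt((-37/2 + (183/2)*624) + 2080) = sqrt((-37/2 + 57096) + 2080) = sqrt(114155/2 + 2080) = sqrt(118315/2) = sqrt(236630)/2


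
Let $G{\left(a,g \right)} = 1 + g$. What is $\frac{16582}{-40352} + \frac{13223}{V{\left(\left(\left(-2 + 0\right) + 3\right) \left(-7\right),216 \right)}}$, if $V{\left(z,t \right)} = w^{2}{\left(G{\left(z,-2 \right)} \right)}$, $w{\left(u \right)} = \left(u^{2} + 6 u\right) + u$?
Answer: $\frac{66622193}{181584} \approx 366.89$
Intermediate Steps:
$w{\left(u \right)} = u^{2} + 7 u$
$V{\left(z,t \right)} = 36$ ($V{\left(z,t \right)} = \left(\left(1 - 2\right) \left(7 + \left(1 - 2\right)\right)\right)^{2} = \left(- (7 - 1)\right)^{2} = \left(\left(-1\right) 6\right)^{2} = \left(-6\right)^{2} = 36$)
$\frac{16582}{-40352} + \frac{13223}{V{\left(\left(\left(-2 + 0\right) + 3\right) \left(-7\right),216 \right)}} = \frac{16582}{-40352} + \frac{13223}{36} = 16582 \left(- \frac{1}{40352}\right) + 13223 \cdot \frac{1}{36} = - \frac{8291}{20176} + \frac{13223}{36} = \frac{66622193}{181584}$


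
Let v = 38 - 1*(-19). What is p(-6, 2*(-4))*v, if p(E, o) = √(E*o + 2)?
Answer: 285*√2 ≈ 403.05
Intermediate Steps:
v = 57 (v = 38 + 19 = 57)
p(E, o) = √(2 + E*o)
p(-6, 2*(-4))*v = √(2 - 12*(-4))*57 = √(2 - 6*(-8))*57 = √(2 + 48)*57 = √50*57 = (5*√2)*57 = 285*√2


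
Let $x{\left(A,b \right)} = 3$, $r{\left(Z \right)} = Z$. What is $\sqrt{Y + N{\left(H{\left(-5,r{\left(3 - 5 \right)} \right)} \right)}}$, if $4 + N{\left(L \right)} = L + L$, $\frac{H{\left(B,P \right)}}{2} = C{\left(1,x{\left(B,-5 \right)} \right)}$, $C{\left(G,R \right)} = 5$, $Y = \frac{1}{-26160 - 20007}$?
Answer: $\frac{\sqrt{34102224057}}{46167} \approx 4.0$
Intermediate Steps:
$Y = - \frac{1}{46167}$ ($Y = \frac{1}{-46167} = - \frac{1}{46167} \approx -2.166 \cdot 10^{-5}$)
$H{\left(B,P \right)} = 10$ ($H{\left(B,P \right)} = 2 \cdot 5 = 10$)
$N{\left(L \right)} = -4 + 2 L$ ($N{\left(L \right)} = -4 + \left(L + L\right) = -4 + 2 L$)
$\sqrt{Y + N{\left(H{\left(-5,r{\left(3 - 5 \right)} \right)} \right)}} = \sqrt{- \frac{1}{46167} + \left(-4 + 2 \cdot 10\right)} = \sqrt{- \frac{1}{46167} + \left(-4 + 20\right)} = \sqrt{- \frac{1}{46167} + 16} = \sqrt{\frac{738671}{46167}} = \frac{\sqrt{34102224057}}{46167}$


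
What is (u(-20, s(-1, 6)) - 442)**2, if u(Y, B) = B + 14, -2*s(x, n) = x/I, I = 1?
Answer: 731025/4 ≈ 1.8276e+5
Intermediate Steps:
s(x, n) = -x/2 (s(x, n) = -x/(2*1) = -x/2)
u(Y, B) = 14 + B
(u(-20, s(-1, 6)) - 442)**2 = ((14 - 1/2*(-1)) - 442)**2 = ((14 + 1/2) - 442)**2 = (29/2 - 442)**2 = (-855/2)**2 = 731025/4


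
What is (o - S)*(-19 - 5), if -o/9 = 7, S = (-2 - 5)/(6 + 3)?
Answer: 4480/3 ≈ 1493.3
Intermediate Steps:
S = -7/9 ≈ -0.77778
o = -63 (o = -9*7 = -63)
(o - S)*(-19 - 5) = (-63 - 1*(-7/9))*(-19 - 5) = (-63 + 7/9)*(-24) = -560/9*(-24) = 4480/3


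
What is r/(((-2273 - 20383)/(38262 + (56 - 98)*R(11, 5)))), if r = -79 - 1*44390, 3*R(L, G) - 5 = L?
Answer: 281918637/3776 ≈ 74661.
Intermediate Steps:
R(L, G) = 5/3 + L/3
r = -44469 (r = -79 - 44390 = -44469)
r/(((-2273 - 20383)/(38262 + (56 - 98)*R(11, 5)))) = -44469*(38262 + (56 - 98)*(5/3 + (⅓)*11))/(-2273 - 20383) = -(-283578813/3776 + 311283*(5/3 + 11/3)/3776) = -44469/((-22656/(38262 - 42*16/3))) = -44469/((-22656/(38262 - 224))) = -44469/((-22656/38038)) = -44469/((-22656*1/38038)) = -44469/(-11328/19019) = -44469*(-19019/11328) = 281918637/3776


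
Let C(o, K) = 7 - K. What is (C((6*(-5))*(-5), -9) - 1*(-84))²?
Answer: 10000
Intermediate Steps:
(C((6*(-5))*(-5), -9) - 1*(-84))² = ((7 - 1*(-9)) - 1*(-84))² = ((7 + 9) + 84)² = (16 + 84)² = 100² = 10000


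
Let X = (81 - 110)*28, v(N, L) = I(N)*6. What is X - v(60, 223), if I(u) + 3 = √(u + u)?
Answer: -794 - 12*√30 ≈ -859.73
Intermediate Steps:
I(u) = -3 + √2*√u (I(u) = -3 + √(u + u) = -3 + √(2*u) = -3 + √2*√u)
v(N, L) = -18 + 6*√2*√N (v(N, L) = (-3 + √2*√N)*6 = -18 + 6*√2*√N)
X = -812 (X = -29*28 = -812)
X - v(60, 223) = -812 - (-18 + 6*√2*√60) = -812 - (-18 + 6*√2*(2*√15)) = -812 - (-18 + 12*√30) = -812 + (18 - 12*√30) = -794 - 12*√30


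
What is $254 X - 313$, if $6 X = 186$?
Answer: $7561$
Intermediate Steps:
$X = 31$ ($X = \frac{1}{6} \cdot 186 = 31$)
$254 X - 313 = 254 \cdot 31 - 313 = 7874 - 313 = 7561$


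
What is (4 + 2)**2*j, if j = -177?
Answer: -6372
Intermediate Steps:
(4 + 2)**2*j = (4 + 2)**2*(-177) = 6**2*(-177) = 36*(-177) = -6372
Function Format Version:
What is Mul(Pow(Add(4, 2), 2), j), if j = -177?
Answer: -6372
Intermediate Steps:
Mul(Pow(Add(4, 2), 2), j) = Mul(Pow(Add(4, 2), 2), -177) = Mul(Pow(6, 2), -177) = Mul(36, -177) = -6372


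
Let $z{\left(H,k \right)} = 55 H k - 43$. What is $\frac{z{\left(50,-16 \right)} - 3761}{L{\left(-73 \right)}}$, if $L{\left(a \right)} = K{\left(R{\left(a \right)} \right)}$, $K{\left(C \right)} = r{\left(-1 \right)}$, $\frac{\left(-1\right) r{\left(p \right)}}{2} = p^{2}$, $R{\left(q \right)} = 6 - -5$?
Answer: $23902$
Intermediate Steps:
$R{\left(q \right)} = 11$ ($R{\left(q \right)} = 6 + 5 = 11$)
$z{\left(H,k \right)} = -43 + 55 H k$ ($z{\left(H,k \right)} = 55 H k - 43 = -43 + 55 H k$)
$r{\left(p \right)} = - 2 p^{2}$
$K{\left(C \right)} = -2$ ($K{\left(C \right)} = - 2 \left(-1\right)^{2} = \left(-2\right) 1 = -2$)
$L{\left(a \right)} = -2$
$\frac{z{\left(50,-16 \right)} - 3761}{L{\left(-73 \right)}} = \frac{\left(-43 + 55 \cdot 50 \left(-16\right)\right) - 3761}{-2} = \left(\left(-43 - 44000\right) - 3761\right) \left(- \frac{1}{2}\right) = \left(-44043 - 3761\right) \left(- \frac{1}{2}\right) = \left(-47804\right) \left(- \frac{1}{2}\right) = 23902$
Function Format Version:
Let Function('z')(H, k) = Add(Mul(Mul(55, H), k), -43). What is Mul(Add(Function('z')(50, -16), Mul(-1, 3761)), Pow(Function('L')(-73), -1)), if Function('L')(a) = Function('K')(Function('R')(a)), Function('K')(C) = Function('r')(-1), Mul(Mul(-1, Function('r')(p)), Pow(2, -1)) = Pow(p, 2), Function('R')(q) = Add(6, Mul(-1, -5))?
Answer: 23902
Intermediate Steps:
Function('R')(q) = 11 (Function('R')(q) = Add(6, 5) = 11)
Function('z')(H, k) = Add(-43, Mul(55, H, k)) (Function('z')(H, k) = Add(Mul(55, H, k), -43) = Add(-43, Mul(55, H, k)))
Function('r')(p) = Mul(-2, Pow(p, 2))
Function('K')(C) = -2 (Function('K')(C) = Mul(-2, Pow(-1, 2)) = Mul(-2, 1) = -2)
Function('L')(a) = -2
Mul(Add(Function('z')(50, -16), Mul(-1, 3761)), Pow(Function('L')(-73), -1)) = Mul(Add(Add(-43, Mul(55, 50, -16)), Mul(-1, 3761)), Pow(-2, -1)) = Mul(Add(Add(-43, -44000), -3761), Rational(-1, 2)) = Mul(Add(-44043, -3761), Rational(-1, 2)) = Mul(-47804, Rational(-1, 2)) = 23902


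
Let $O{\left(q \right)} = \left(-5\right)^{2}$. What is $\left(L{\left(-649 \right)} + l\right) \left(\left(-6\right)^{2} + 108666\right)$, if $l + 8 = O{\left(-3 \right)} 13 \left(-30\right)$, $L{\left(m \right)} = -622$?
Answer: $-1128326760$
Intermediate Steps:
$O{\left(q \right)} = 25$
$l = -9758$ ($l = -8 + 25 \cdot 13 \left(-30\right) = -8 + 325 \left(-30\right) = -8 - 9750 = -9758$)
$\left(L{\left(-649 \right)} + l\right) \left(\left(-6\right)^{2} + 108666\right) = \left(-622 - 9758\right) \left(\left(-6\right)^{2} + 108666\right) = - 10380 \left(36 + 108666\right) = \left(-10380\right) 108702 = -1128326760$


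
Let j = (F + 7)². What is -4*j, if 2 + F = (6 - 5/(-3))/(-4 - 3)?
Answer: -26896/441 ≈ -60.989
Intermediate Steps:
F = -65/21 (F = -2 + (6 - 5/(-3))/(-4 - 3) = -2 + (6 - 5*(-⅓))/(-7) = -2 + (6 + 5/3)*(-⅐) = -2 + (23/3)*(-⅐) = -2 - 23/21 = -65/21 ≈ -3.0952)
j = 6724/441 (j = (-65/21 + 7)² = (82/21)² = 6724/441 ≈ 15.247)
-4*j = -4*6724/441 = -26896/441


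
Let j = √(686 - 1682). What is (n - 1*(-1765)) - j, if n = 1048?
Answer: 2813 - 2*I*√249 ≈ 2813.0 - 31.559*I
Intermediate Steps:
j = 2*I*√249 (j = √(-996) = 2*I*√249 ≈ 31.559*I)
(n - 1*(-1765)) - j = (1048 - 1*(-1765)) - 2*I*√249 = (1048 + 1765) - 2*I*√249 = 2813 - 2*I*√249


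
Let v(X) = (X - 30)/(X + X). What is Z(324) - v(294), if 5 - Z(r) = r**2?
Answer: -5143601/49 ≈ -1.0497e+5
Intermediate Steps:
v(X) = (-30 + X)/(2*X) (v(X) = (-30 + X)/((2*X)) = (-30 + X)*(1/(2*X)) = (-30 + X)/(2*X))
Z(r) = 5 - r**2
Z(324) - v(294) = (5 - 1*324**2) - (-30 + 294)/(2*294) = (5 - 1*104976) - 264/(2*294) = (5 - 104976) - 1*22/49 = -104971 - 22/49 = -5143601/49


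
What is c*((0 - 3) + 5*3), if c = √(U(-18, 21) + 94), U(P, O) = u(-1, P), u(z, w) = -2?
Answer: 24*√23 ≈ 115.10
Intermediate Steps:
U(P, O) = -2
c = 2*√23 (c = √(-2 + 94) = √92 = 2*√23 ≈ 9.5917)
c*((0 - 3) + 5*3) = (2*√23)*((0 - 3) + 5*3) = (2*√23)*(-3 + 15) = (2*√23)*12 = 24*√23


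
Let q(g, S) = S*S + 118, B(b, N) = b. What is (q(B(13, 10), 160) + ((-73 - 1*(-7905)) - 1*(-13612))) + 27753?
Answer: 74915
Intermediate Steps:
q(g, S) = 118 + S² (q(g, S) = S² + 118 = 118 + S²)
(q(B(13, 10), 160) + ((-73 - 1*(-7905)) - 1*(-13612))) + 27753 = ((118 + 160²) + ((-73 - 1*(-7905)) - 1*(-13612))) + 27753 = ((118 + 25600) + ((-73 + 7905) + 13612)) + 27753 = (25718 + (7832 + 13612)) + 27753 = (25718 + 21444) + 27753 = 47162 + 27753 = 74915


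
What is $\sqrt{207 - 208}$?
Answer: $i \approx 1.0 i$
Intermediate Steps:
$\sqrt{207 - 208} = \sqrt{-1} = i$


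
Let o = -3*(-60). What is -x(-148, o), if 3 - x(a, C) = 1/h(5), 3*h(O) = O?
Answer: -12/5 ≈ -2.4000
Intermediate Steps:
h(O) = O/3
o = 180
x(a, C) = 12/5 (x(a, C) = 3 - 1/((⅓)*5) = 3 - 1/5/3 = 3 - 1*⅗ = 3 - ⅗ = 12/5)
-x(-148, o) = -1*12/5 = -12/5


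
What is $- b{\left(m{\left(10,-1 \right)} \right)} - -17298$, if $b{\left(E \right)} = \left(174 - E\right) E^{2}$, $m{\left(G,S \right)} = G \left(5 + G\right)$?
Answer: $-522702$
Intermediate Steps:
$b{\left(E \right)} = E^{2} \left(174 - E\right)$
$- b{\left(m{\left(10,-1 \right)} \right)} - -17298 = - \left(10 \left(5 + 10\right)\right)^{2} \left(174 - 10 \left(5 + 10\right)\right) - -17298 = - \left(10 \cdot 15\right)^{2} \left(174 - 10 \cdot 15\right) + 17298 = - 150^{2} \left(174 - 150\right) + 17298 = - 22500 \left(174 - 150\right) + 17298 = - 22500 \cdot 24 + 17298 = \left(-1\right) 540000 + 17298 = -540000 + 17298 = -522702$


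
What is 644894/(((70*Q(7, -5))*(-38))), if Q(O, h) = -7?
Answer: 322447/9310 ≈ 34.634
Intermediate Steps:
644894/(((70*Q(7, -5))*(-38))) = 644894/(((70*(-7))*(-38))) = 644894/((-490*(-38))) = 644894/18620 = 644894*(1/18620) = 322447/9310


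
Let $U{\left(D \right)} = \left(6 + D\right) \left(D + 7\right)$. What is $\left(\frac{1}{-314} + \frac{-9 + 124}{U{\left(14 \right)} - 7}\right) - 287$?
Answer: $- \frac{37183037}{129682} \approx -286.72$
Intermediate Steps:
$U{\left(D \right)} = \left(6 + D\right) \left(7 + D\right)$
$\left(\frac{1}{-314} + \frac{-9 + 124}{U{\left(14 \right)} - 7}\right) - 287 = \left(\frac{1}{-314} + \frac{-9 + 124}{\left(42 + 14^{2} + 13 \cdot 14\right) - 7}\right) - 287 = \left(- \frac{1}{314} + \frac{115}{\left(42 + 196 + 182\right) - 7}\right) - 287 = \left(- \frac{1}{314} + \frac{115}{420 - 7}\right) - 287 = \left(- \frac{1}{314} + \frac{115}{413}\right) - 287 = \frac{35697}{129682} - 287 = - \frac{37183037}{129682}$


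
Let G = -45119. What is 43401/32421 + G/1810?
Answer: -461415763/19560670 ≈ -23.589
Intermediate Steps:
43401/32421 + G/1810 = 43401/32421 - 45119/1810 = 43401*(1/32421) - 45119*1/1810 = 14467/10807 - 45119/1810 = -461415763/19560670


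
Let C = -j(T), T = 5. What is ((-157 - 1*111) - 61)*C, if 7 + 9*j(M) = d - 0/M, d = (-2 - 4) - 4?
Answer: -5593/9 ≈ -621.44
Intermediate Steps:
d = -10 (d = -6 - 4 = -10)
j(M) = -17/9 (j(M) = -7/9 + (-10 - 0/M)/9 = -7/9 + (-10 - 1*0)/9 = -7/9 + (-10 + 0)/9 = -7/9 + (1/9)*(-10) = -7/9 - 10/9 = -17/9)
C = 17/9 (C = -1*(-17/9) = 17/9 ≈ 1.8889)
((-157 - 1*111) - 61)*C = ((-157 - 1*111) - 61)*(17/9) = ((-157 - 111) - 61)*(17/9) = (-268 - 61)*(17/9) = -329*17/9 = -5593/9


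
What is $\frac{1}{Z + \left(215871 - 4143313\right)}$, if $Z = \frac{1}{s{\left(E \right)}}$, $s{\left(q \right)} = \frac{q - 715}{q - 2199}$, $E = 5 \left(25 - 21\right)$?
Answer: $- \frac{695}{2729570011} \approx -2.5462 \cdot 10^{-7}$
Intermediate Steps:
$E = 20$ ($E = 5 \cdot 4 = 20$)
$s{\left(q \right)} = \frac{-715 + q}{-2199 + q}$
$Z = \frac{2179}{695}$ ($Z = \frac{1}{\frac{1}{-2199 + 20} \left(-715 + 20\right)} = \frac{1}{\frac{1}{-2179} \left(-695\right)} = \frac{1}{\left(- \frac{1}{2179}\right) \left(-695\right)} = \frac{1}{\frac{695}{2179}} = \frac{2179}{695} \approx 3.1353$)
$\frac{1}{Z + \left(215871 - 4143313\right)} = \frac{1}{\frac{2179}{695} + \left(215871 - 4143313\right)} = \frac{1}{\frac{2179}{695} - 3927442} = \frac{1}{- \frac{2729570011}{695}} = - \frac{695}{2729570011}$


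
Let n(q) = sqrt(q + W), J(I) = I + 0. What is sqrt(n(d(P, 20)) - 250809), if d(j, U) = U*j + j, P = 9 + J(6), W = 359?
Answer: sqrt(-250809 + sqrt(674)) ≈ 500.78*I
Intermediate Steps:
J(I) = I
P = 15 (P = 9 + 6 = 15)
d(j, U) = j + U*j
n(q) = sqrt(359 + q) (n(q) = sqrt(q + 359) = sqrt(359 + q))
sqrt(n(d(P, 20)) - 250809) = sqrt(sqrt(359 + 15*(1 + 20)) - 250809) = sqrt(sqrt(359 + 15*21) - 250809) = sqrt(sqrt(359 + 315) - 250809) = sqrt(sqrt(674) - 250809) = sqrt(-250809 + sqrt(674))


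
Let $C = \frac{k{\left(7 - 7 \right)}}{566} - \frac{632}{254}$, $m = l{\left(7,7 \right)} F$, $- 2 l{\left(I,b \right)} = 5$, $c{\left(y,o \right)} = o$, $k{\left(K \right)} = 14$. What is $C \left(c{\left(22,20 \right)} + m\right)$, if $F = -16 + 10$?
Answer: $- \frac{3098865}{35941} \approx -86.221$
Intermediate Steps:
$l{\left(I,b \right)} = - \frac{5}{2}$ ($l{\left(I,b \right)} = \left(- \frac{1}{2}\right) 5 = - \frac{5}{2}$)
$F = -6$
$m = 15$ ($m = \left(- \frac{5}{2}\right) \left(-6\right) = 15$)
$C = - \frac{88539}{35941}$ ($C = \frac{14}{566} - \frac{632}{254} = 14 \cdot \frac{1}{566} - \frac{316}{127} = \frac{7}{283} - \frac{316}{127} = - \frac{88539}{35941} \approx -2.4635$)
$C \left(c{\left(22,20 \right)} + m\right) = - \frac{88539 \left(20 + 15\right)}{35941} = \left(- \frac{88539}{35941}\right) 35 = - \frac{3098865}{35941}$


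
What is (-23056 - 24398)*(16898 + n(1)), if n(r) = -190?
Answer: -792861432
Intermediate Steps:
(-23056 - 24398)*(16898 + n(1)) = (-23056 - 24398)*(16898 - 190) = -47454*16708 = -792861432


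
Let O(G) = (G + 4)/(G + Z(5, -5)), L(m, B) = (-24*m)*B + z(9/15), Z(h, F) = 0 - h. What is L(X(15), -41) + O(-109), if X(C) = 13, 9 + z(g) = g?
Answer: 2429059/190 ≈ 12785.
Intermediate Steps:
Z(h, F) = -h
z(g) = -9 + g
L(m, B) = -42/5 - 24*B*m (L(m, B) = (-24*m)*B + (-9 + 9/15) = -24*B*m + (-9 + 9*(1/15)) = -24*B*m + (-9 + ⅗) = -24*B*m - 42/5 = -42/5 - 24*B*m)
O(G) = (4 + G)/(-5 + G) (O(G) = (G + 4)/(G - 1*5) = (4 + G)/(G - 5) = (4 + G)/(-5 + G))
L(X(15), -41) + O(-109) = (-42/5 - 24*(-41)*13) + (4 - 109)/(-5 - 109) = (-42/5 + 12792) - 105/(-114) = 63918/5 - 1/114*(-105) = 63918/5 + 35/38 = 2429059/190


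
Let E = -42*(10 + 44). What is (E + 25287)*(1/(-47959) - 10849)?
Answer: -11976951252648/47959 ≈ -2.4973e+8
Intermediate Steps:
E = -2268 (E = -42*54 = -2268)
(E + 25287)*(1/(-47959) - 10849) = (-2268 + 25287)*(1/(-47959) - 10849) = 23019*(-1/47959 - 10849) = 23019*(-520307192/47959) = -11976951252648/47959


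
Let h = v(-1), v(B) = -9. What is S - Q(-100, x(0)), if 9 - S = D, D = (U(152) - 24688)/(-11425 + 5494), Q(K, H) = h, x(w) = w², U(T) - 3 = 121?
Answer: 27398/1977 ≈ 13.858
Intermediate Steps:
U(T) = 124 (U(T) = 3 + 121 = 124)
h = -9
Q(K, H) = -9
D = 8188/1977 (D = (124 - 24688)/(-11425 + 5494) = -24564/(-5931) = -24564*(-1/5931) = 8188/1977 ≈ 4.1416)
S = 9605/1977 (S = 9 - 1*8188/1977 = 9 - 8188/1977 = 9605/1977 ≈ 4.8584)
S - Q(-100, x(0)) = 9605/1977 - 1*(-9) = 9605/1977 + 9 = 27398/1977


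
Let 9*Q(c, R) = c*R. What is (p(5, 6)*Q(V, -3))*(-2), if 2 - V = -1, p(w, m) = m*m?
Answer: 72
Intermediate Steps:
p(w, m) = m²
V = 3 (V = 2 - 1*(-1) = 2 + 1 = 3)
Q(c, R) = R*c/9 (Q(c, R) = (c*R)/9 = (R*c)/9 = R*c/9)
(p(5, 6)*Q(V, -3))*(-2) = (6²*((⅑)*(-3)*3))*(-2) = (36*(-1))*(-2) = -36*(-2) = 72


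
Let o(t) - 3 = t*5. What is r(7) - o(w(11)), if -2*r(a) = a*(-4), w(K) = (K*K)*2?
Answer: -1199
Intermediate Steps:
w(K) = 2*K² (w(K) = K²*2 = 2*K²)
r(a) = 2*a (r(a) = -a*(-4)/2 = -(-2)*a = 2*a)
o(t) = 3 + 5*t (o(t) = 3 + t*5 = 3 + 5*t)
r(7) - o(w(11)) = 2*7 - (3 + 5*(2*11²)) = 14 - (3 + 5*(2*121)) = 14 - (3 + 5*242) = 14 - (3 + 1210) = 14 - 1*1213 = 14 - 1213 = -1199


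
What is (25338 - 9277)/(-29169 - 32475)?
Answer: -16061/61644 ≈ -0.26054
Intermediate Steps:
(25338 - 9277)/(-29169 - 32475) = 16061/(-61644) = 16061*(-1/61644) = -16061/61644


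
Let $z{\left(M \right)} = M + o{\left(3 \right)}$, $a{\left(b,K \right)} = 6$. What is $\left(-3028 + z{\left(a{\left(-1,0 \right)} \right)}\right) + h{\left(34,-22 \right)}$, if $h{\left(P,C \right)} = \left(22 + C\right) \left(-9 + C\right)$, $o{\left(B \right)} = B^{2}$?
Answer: $-3013$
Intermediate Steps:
$h{\left(P,C \right)} = \left(-9 + C\right) \left(22 + C\right)$
$z{\left(M \right)} = 9 + M$ ($z{\left(M \right)} = M + 3^{2} = M + 9 = 9 + M$)
$\left(-3028 + z{\left(a{\left(-1,0 \right)} \right)}\right) + h{\left(34,-22 \right)} = \left(-3028 + \left(9 + 6\right)\right) + \left(-198 + \left(-22\right)^{2} + 13 \left(-22\right)\right) = \left(-3028 + 15\right) - 0 = -3013 + 0 = -3013$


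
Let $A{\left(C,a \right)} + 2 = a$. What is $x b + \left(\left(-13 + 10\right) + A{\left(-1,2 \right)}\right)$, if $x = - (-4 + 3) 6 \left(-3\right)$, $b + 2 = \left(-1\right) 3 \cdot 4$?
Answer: $249$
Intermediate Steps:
$A{\left(C,a \right)} = -2 + a$
$b = -14$ ($b = -2 + \left(-1\right) 3 \cdot 4 = -2 - 12 = -14$)
$x = -18$ ($x = \left(-1\right) \left(-1\right) 6 \left(-3\right) = 1 \cdot 6 \left(-3\right) = 6 \left(-3\right) = -18$)
$x b + \left(\left(-13 + 10\right) + A{\left(-1,2 \right)}\right) = \left(-18\right) \left(-14\right) + \left(\left(-13 + 10\right) + \left(-2 + 2\right)\right) = 252 + \left(-3 + 0\right) = 252 - 3 = 249$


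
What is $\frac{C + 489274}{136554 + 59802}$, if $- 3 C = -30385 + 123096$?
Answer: $\frac{1375111}{589068} \approx 2.3344$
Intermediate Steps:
$C = - \frac{92711}{3}$ ($C = - \frac{-30385 + 123096}{3} = \left(- \frac{1}{3}\right) 92711 = - \frac{92711}{3} \approx -30904.0$)
$\frac{C + 489274}{136554 + 59802} = \frac{- \frac{92711}{3} + 489274}{136554 + 59802} = \frac{1375111}{3 \cdot 196356} = \frac{1375111}{3} \cdot \frac{1}{196356} = \frac{1375111}{589068}$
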